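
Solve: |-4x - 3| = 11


An absolute value equation |expr| = 11 gives two cases:
Case 1: -4x - 3 = 11
  -4x = 14, so x = -7/2
Case 2: -4x - 3 = -11
  -4x = -8, so x = 2

x = -7/2, x = 2


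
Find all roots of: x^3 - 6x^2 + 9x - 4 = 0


Let p(x) = x^3 - 6x^2 + 9x - 4. By the rational root theorem (leading coefficient 1), any rational root is an integer divisor of 4: try ±1, ±2, ... in turn.
Test x = 1: value = 0 ✓, so (x - 1) is a factor.
Synthetic division by (x - 1): bring down 1; 1(1) - 6 = -5; (-5)(1) + 9 = 4; 4(1) - 4 = 0 → quotient x^2 - 5x + 4, remainder 0.
Solve the quadratic x^2 - 5x + 4 = 0: discriminant = (-5)^2 - 4(1)(4) = 25 - 16 = 9.
sqrt(9) = 3, so x = (5 ± 3)/2: x = 4 or x = 1.
Collecting all roots found:

x = 1 (multiplicity 2), x = 4


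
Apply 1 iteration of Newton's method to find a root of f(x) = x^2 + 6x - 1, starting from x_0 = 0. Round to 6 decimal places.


Newton's method: x_(n+1) = x_n - f(x_n)/f'(x_n)
f(x) = x^2 + 6x - 1
f'(x) = 2x + 6

Iteration 1:
  f(0.000000) = -1.000000
  f'(0.000000) = 6.000000
  x_1 = 0.000000 - (-1.000000)/(6.000000) = 0.166667

x_1 = 0.166667


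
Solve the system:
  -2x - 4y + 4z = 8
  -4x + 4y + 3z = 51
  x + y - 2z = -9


Using Cramer's rule. Expand each determinant along the first row.
D  = (-2)*[4*(-2) - 3*1] - (-4)*[(-4)*(-2) - 3*1] + 4*[(-4)*1 - 4*1]
  = (-2)*(-11) - (-4)*(5) + 4*(-8) = 10
Dx = 8*[4*(-2) - 3*1] - (-4)*[51*(-2) - 3*(-9)] + 4*[51*1 - 4*(-9)]
  = 8*(-11) - (-4)*(-75) + 4*(87) = -40
Dy = (-2)*[51*(-2) - 3*(-9)] - 8*[(-4)*(-2) - 3*1] + 4*[(-4)*(-9) - 51*1]
  = (-2)*(-75) - 8*(5) + 4*(-15) = 50
Dz = (-2)*[4*(-9) - 51*1] - (-4)*[(-4)*(-9) - 51*1] + 8*[(-4)*1 - 4*1]
  = (-2)*(-87) - (-4)*(-15) + 8*(-8) = 50
x = Dx/D = -40/10 = -4, y = Dy/D = 50/10 = 5, z = Dz/D = 50/10 = 5
Check eq1: (-2)(-4) + (-4)(5) + (4)(5) = 8 = 8 ✓
Check eq2: (-4)(-4) + (4)(5) + (3)(5) = 51 = 51 ✓
Check eq3: (1)(-4) + (1)(5) + (-2)(5) = -9 = -9 ✓

x = -4, y = 5, z = 5


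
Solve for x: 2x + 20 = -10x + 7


Starting with: 2x + 20 = -10x + 7
Move all x terms to left: (2 + 10)x = 7 - 20
Simplify: 12x = -13
Divide both sides by 12: x = -13/12

x = -13/12


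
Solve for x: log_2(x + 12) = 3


Convert to exponential form: x + 12 = 2^3 = 8
x = 8 - 12 = -4
Check: log_2(-4 + 12) = log_2(8) = log_2(8) = 3 ✓

x = -4


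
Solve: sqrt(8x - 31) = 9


Square both sides: 8x - 31 = 9^2 = 81
8x = 81 + 31 = 112
x = 14
Check: sqrt(8*14 - 31) = sqrt(81) = 9 ✓

x = 14


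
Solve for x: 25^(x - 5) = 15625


Express both sides with the same base.
15625 = 25^3
Since the bases match, equate exponents: x - 5 = 3
So x = 3 - (-5) = 8

x = 8


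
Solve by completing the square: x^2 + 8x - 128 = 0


Start: x^2 + 8x - 128 = 0
Move constant: x^2 + 8x = 128
Half of 8 is 4, squared is 16
Add 16 to both sides: x^2 + 8x + 16 = 144
(x + 4)^2 = 144
x + 4 = ±12
x = -4 + 12 = 8 or x = -4 - 12 = -16

x = -16, x = 8


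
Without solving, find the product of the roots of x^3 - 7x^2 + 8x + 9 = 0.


By Vieta's formulas for x^3 + bx^2 + cx + d = 0:
  r1 + r2 + r3 = -b/a = 7
  r1*r2 + r1*r3 + r2*r3 = c/a = 8
  r1*r2*r3 = -d/a = -9


Product = -9


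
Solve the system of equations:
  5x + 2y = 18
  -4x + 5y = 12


Using Cramer's rule:
Determinant D = (5)(5) - (-4)(2) = 25 + 8 = 33
Dx = (18)(5) - (12)(2) = 90 - 24 = 66
Dy = (5)(12) - (-4)(18) = 60 + 72 = 132
x = Dx/D = 66/33 = 2
y = Dy/D = 132/33 = 4

x = 2, y = 4


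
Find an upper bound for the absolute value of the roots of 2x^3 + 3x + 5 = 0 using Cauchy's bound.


Cauchy's bound: all roots r satisfy |r| <= 1 + max(|a_i/a_n|) for i = 0,...,n-1
where a_n is the leading coefficient.

Coefficients: [2, 0, 3, 5]
Leading coefficient a_n = 2
Ratios |a_i/a_n|: 0, 3/2, 5/2
Maximum ratio: 5/2
Cauchy's bound: |r| <= 1 + 5/2 = 7/2

Upper bound = 7/2


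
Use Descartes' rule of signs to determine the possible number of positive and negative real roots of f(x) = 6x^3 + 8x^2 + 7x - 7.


Descartes' rule of signs:

For positive roots, count sign changes in f(x) = 6x^3 + 8x^2 + 7x - 7:
Signs of coefficients: +, +, +, -
Number of sign changes: 1
Possible positive real roots: 1

For negative roots, examine f(-x) = -6x^3 + 8x^2 - 7x - 7:
Signs of coefficients: -, +, -, -
Number of sign changes: 2
Possible negative real roots: 2, 0

Positive roots: 1; Negative roots: 2 or 0


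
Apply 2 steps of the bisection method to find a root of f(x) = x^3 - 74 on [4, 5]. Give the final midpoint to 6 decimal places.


f(x) = x^3 - 74
f(4) = -10 < 0
f(5) = 51 > 0

Step 1: midpoint = (4.000000 + 5.000000)/2 = 4.500000
  f(4.500000) = 17.125000
  f(mid) > 0, so root is in [4.000000, 4.500000]

Step 2: midpoint = (4.000000 + 4.500000)/2 = 4.250000
  f(4.250000) = 2.765625
  f(mid) > 0, so root is in [4.000000, 4.250000]

midpoint = 4.250000


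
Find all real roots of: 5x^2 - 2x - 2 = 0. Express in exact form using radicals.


Using the quadratic formula: x = (-b ± sqrt(b^2 - 4ac)) / (2a)
Here a = 5, b = -2, c = -2
Discriminant = b^2 - 4ac = (-2)^2 - 4(5)(-2) = 4 + 40 = 44
Since discriminant = 44 > 0, there are two real roots.
x = (2 ± 2*sqrt(11)) / 10
Simplifying: x = (1 ± sqrt(11)) / 5
Numerically: x ≈ 0.8633 or x ≈ -0.4633

x = (1 + sqrt(11)) / 5 or x = (1 - sqrt(11)) / 5


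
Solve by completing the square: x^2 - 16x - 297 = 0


Start: x^2 - 16x - 297 = 0
Move constant: x^2 - 16x = 297
Half of -16 is -8, squared is 64
Add 64 to both sides: x^2 - 16x + 64 = 361
(x - 8)^2 = 361
x - 8 = ±19
x = 8 + 19 = 27 or x = 8 - 19 = -11

x = -11, x = 27


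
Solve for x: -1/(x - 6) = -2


Multiply both sides by (x - 6): -1 = -2(x - 6)
Distribute: -1 = -2x + 12
-2x = -1 - 12 = -13
x = 13/2

x = 13/2


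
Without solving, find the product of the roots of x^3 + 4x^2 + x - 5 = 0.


By Vieta's formulas for x^3 + bx^2 + cx + d = 0:
  r1 + r2 + r3 = -b/a = -4
  r1*r2 + r1*r3 + r2*r3 = c/a = 1
  r1*r2*r3 = -d/a = 5


Product = 5


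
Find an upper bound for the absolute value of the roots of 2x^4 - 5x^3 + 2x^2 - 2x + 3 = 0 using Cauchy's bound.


Cauchy's bound: all roots r satisfy |r| <= 1 + max(|a_i/a_n|) for i = 0,...,n-1
where a_n is the leading coefficient.

Coefficients: [2, -5, 2, -2, 3]
Leading coefficient a_n = 2
Ratios |a_i/a_n|: 5/2, 1, 1, 3/2
Maximum ratio: 5/2
Cauchy's bound: |r| <= 1 + 5/2 = 7/2

Upper bound = 7/2


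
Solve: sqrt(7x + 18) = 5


Square both sides: 7x + 18 = 5^2 = 25
7x = 25 - 18 = 7
x = 1
Check: sqrt(7*1 + 18) = sqrt(25) = 5 ✓

x = 1


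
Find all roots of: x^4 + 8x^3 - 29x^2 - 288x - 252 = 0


Let p(x) = x^4 + 8x^3 - 29x^2 - 288x - 252. By the rational root theorem (leading coefficient 1), any rational root is an integer divisor of 252: try ±1, ±2, ... in turn.
Test x = 1: value = -560 ≠ 0.
Test x = -1: value = 0 ✓, so (x + 1) is a factor.
Synthetic division by (x + 1): bring down 1; 1(-1) + 8 = 7; 7(-1) - 29 = -36; (-36)(-1) - 288 = -252; (-252)(-1) - 252 = 0 → quotient x^3 + 7x^2 - 36x - 252, remainder 0.
Continue with the quotient x^3 + 7x^2 - 36x - 252 (candidates must divide 252; re-test x = -1 first in case it repeats).
Test x = -1: value = -210 ≠ 0.
Test x = 2: value = -288 ≠ 0.
Test x = -2: value = -160 ≠ 0.
Test x = 3: value = -270 ≠ 0.
Test x = -3: value = -108 ≠ 0.
Test x = 4: value = -220 ≠ 0.
Test x = -4: value = -60 ≠ 0.
Test x = 6: value = 0 ✓, so (x - 6) is a factor.
Synthetic division by (x - 6): bring down 1; 1(6) + 7 = 13; 13(6) - 36 = 42; 42(6) - 252 = 0 → quotient x^2 + 13x + 42, remainder 0.
Solve the quadratic x^2 + 13x + 42 = 0: discriminant = 13^2 - 4(1)(42) = 169 - 168 = 1.
sqrt(1) = 1, so x = (-13 ± 1)/2: x = -6 or x = -7.
Collecting all roots found:

x = -7, x = -6, x = -1, x = 6


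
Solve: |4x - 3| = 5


An absolute value equation |expr| = 5 gives two cases:
Case 1: 4x - 3 = 5
  4x = 8, so x = 2
Case 2: 4x - 3 = -5
  4x = -2, so x = -1/2

x = -1/2, x = 2


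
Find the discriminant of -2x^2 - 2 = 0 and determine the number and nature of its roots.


For ax^2 + bx + c = 0, discriminant D = b^2 - 4ac
Here a = -2, b = 0, c = -2
D = (0)^2 - 4(-2)(-2) = 0 - 16 = -16

D = -16 < 0
The equation has no real roots (2 complex conjugate roots).

Discriminant = -16, no real roots (2 complex conjugate roots)


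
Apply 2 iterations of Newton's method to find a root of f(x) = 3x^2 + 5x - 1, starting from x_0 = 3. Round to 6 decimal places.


Newton's method: x_(n+1) = x_n - f(x_n)/f'(x_n)
f(x) = 3x^2 + 5x - 1
f'(x) = 6x + 5

Iteration 1:
  f(3.000000) = 41.000000
  f'(3.000000) = 23.000000
  x_1 = 3.000000 - (41.000000)/(23.000000) = 1.217391

Iteration 2:
  f(1.217391) = 9.533081
  f'(1.217391) = 12.304348
  x_2 = 1.217391 - (9.533081)/(12.304348) = 0.442618

x_2 = 0.442618


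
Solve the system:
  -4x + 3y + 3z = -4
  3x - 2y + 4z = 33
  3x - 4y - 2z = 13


Using Cramer's rule. Expand each determinant along the first row.
D  = (-4)*[(-2)*(-2) - 4*(-4)] - 3*[3*(-2) - 4*3] + 3*[3*(-4) - (-2)*3]
  = (-4)*(20) - 3*(-18) + 3*(-6) = -44
Dx = (-4)*[(-2)*(-2) - 4*(-4)] - 3*[33*(-2) - 4*13] + 3*[33*(-4) - (-2)*13]
  = (-4)*(20) - 3*(-118) + 3*(-106) = -44
Dy = (-4)*[33*(-2) - 4*13] - (-4)*[3*(-2) - 4*3] + 3*[3*13 - 33*3]
  = (-4)*(-118) - (-4)*(-18) + 3*(-60) = 220
Dz = (-4)*[(-2)*13 - 33*(-4)] - 3*[3*13 - 33*3] + (-4)*[3*(-4) - (-2)*3]
  = (-4)*(106) - 3*(-60) + (-4)*(-6) = -220
x = Dx/D = -44/-44 = 1, y = Dy/D = 220/-44 = -5, z = Dz/D = -220/-44 = 5
Check eq1: (-4)(1) + (3)(-5) + (3)(5) = -4 = -4 ✓
Check eq2: (3)(1) + (-2)(-5) + (4)(5) = 33 = 33 ✓
Check eq3: (3)(1) + (-4)(-5) + (-2)(5) = 13 = 13 ✓

x = 1, y = -5, z = 5


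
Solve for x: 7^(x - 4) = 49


Express both sides with the same base.
49 = 7^2
Since the bases match, equate exponents: x - 4 = 2
So x = 2 - (-4) = 6

x = 6


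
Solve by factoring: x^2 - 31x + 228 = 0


We need two numbers that multiply to 228 and add to -31.
Those numbers are -19 and -12 (since (-19) * (-12) = 228 and (-19) + (-12) = -31).
So x^2 - 31x + 228 = (x - 19)(x - 12) = 0
Setting each factor to zero: x = 19 or x = 12

x = 12, x = 19


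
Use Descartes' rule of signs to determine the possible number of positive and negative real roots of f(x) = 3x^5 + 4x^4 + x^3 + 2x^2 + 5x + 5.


Descartes' rule of signs:

For positive roots, count sign changes in f(x) = 3x^5 + 4x^4 + x^3 + 2x^2 + 5x + 5:
Signs of coefficients: +, +, +, +, +, +
Number of sign changes: 0
Possible positive real roots: 0

For negative roots, examine f(-x) = -3x^5 + 4x^4 - x^3 + 2x^2 - 5x + 5:
Signs of coefficients: -, +, -, +, -, +
Number of sign changes: 5
Possible negative real roots: 5, 3, 1

Positive roots: 0; Negative roots: 5 or 3 or 1


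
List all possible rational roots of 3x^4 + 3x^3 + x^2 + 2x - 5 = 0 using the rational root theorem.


Rational root theorem: possible roots are ±p/q where:
  p divides the constant term (-5): p ∈ {1, 5}
  q divides the leading coefficient (3): q ∈ {1, 3}

All possible rational roots: -5, -5/3, -1, -1/3, 1/3, 1, 5/3, 5

-5, -5/3, -1, -1/3, 1/3, 1, 5/3, 5


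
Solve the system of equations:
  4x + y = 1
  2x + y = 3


Using Cramer's rule:
Determinant D = (4)(1) - (2)(1) = 4 - 2 = 2
Dx = (1)(1) - (3)(1) = 1 - 3 = -2
Dy = (4)(3) - (2)(1) = 12 - 2 = 10
x = Dx/D = -2/2 = -1
y = Dy/D = 10/2 = 5

x = -1, y = 5


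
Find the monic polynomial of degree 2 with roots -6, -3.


A monic polynomial with roots -6, -3 is:
p(x) = (x + 6)(x + 3)
After multiplying by (x + 6): x + 6
After multiplying by (x + 3): x^2 + 9x + 18

x^2 + 9x + 18


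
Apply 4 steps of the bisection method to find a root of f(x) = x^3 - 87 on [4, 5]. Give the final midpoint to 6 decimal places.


f(x) = x^3 - 87
f(4) = -23 < 0
f(5) = 38 > 0

Step 1: midpoint = (4.000000 + 5.000000)/2 = 4.500000
  f(4.500000) = 4.125000
  f(mid) > 0, so root is in [4.000000, 4.500000]

Step 2: midpoint = (4.000000 + 4.500000)/2 = 4.250000
  f(4.250000) = -10.234375
  f(mid) < 0, so root is in [4.250000, 4.500000]

Step 3: midpoint = (4.250000 + 4.500000)/2 = 4.375000
  f(4.375000) = -3.259766
  f(mid) < 0, so root is in [4.375000, 4.500000]

Step 4: midpoint = (4.375000 + 4.500000)/2 = 4.437500
  f(4.437500) = 0.380615
  f(mid) > 0, so root is in [4.375000, 4.437500]

midpoint = 4.437500


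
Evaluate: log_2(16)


We need the exponent such that 2^? = 16
2^4 = 16
Therefore log_2(16) = 4

4


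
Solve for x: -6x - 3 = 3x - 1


Starting with: -6x - 3 = 3x - 1
Move all x terms to left: (-6 - 3)x = -1 + 3
Simplify: -9x = 2
Divide both sides by -9: x = -2/9

x = -2/9


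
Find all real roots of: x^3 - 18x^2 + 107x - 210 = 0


Let p(x) = x^3 - 18x^2 + 107x - 210. By the rational root theorem (leading coefficient 1), any rational root is an integer divisor of 210: try ±1, ±2, ... in turn.
Test x = 1: value = -120 ≠ 0.
Test x = -1: value = -336 ≠ 0.
Test x = 2: value = -60 ≠ 0.
Test x = -2: value = -504 ≠ 0.
Test x = 3: value = -24 ≠ 0.
Test x = -3: value = -720 ≠ 0.
Test x = 5: value = 0 ✓, so (x - 5) is a factor.
Synthetic division by (x - 5): bring down 1; 1(5) - 18 = -13; (-13)(5) + 107 = 42; 42(5) - 210 = 0 → quotient x^2 - 13x + 42, remainder 0.
Solve the quadratic x^2 - 13x + 42 = 0: discriminant = (-13)^2 - 4(1)(42) = 169 - 168 = 1.
sqrt(1) = 1, so x = (13 ± 1)/2: x = 7 or x = 6.

x = 5, x = 6, x = 7


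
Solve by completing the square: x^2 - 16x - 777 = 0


Start: x^2 - 16x - 777 = 0
Move constant: x^2 - 16x = 777
Half of -16 is -8, squared is 64
Add 64 to both sides: x^2 - 16x + 64 = 841
(x - 8)^2 = 841
x - 8 = ±29
x = 8 + 29 = 37 or x = 8 - 29 = -21

x = -21, x = 37


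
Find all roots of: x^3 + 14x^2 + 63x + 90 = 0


Let p(x) = x^3 + 14x^2 + 63x + 90. By the rational root theorem (leading coefficient 1), any rational root is an integer divisor of 90: try ±1, ±2, ... in turn.
Test x = 1: value = 168 ≠ 0.
Test x = -1: value = 40 ≠ 0.
Test x = 2: value = 280 ≠ 0.
Test x = -2: value = 12 ≠ 0.
Test x = 3: value = 432 ≠ 0.
Test x = -3: value = 0 ✓, so (x + 3) is a factor.
Synthetic division by (x + 3): bring down 1; 1(-3) + 14 = 11; 11(-3) + 63 = 30; 30(-3) + 90 = 0 → quotient x^2 + 11x + 30, remainder 0.
Solve the quadratic x^2 + 11x + 30 = 0: discriminant = 11^2 - 4(1)(30) = 121 - 120 = 1.
sqrt(1) = 1, so x = (-11 ± 1)/2: x = -5 or x = -6.
Collecting all roots found:

x = -6, x = -5, x = -3


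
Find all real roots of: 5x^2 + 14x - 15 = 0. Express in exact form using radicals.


Using the quadratic formula: x = (-b ± sqrt(b^2 - 4ac)) / (2a)
Here a = 5, b = 14, c = -15
Discriminant = b^2 - 4ac = 14^2 - 4(5)(-15) = 196 + 300 = 496
Since discriminant = 496 > 0, there are two real roots.
x = (-14 ± 4*sqrt(31)) / 10
Simplifying: x = (-7 ± 2*sqrt(31)) / 5
Numerically: x ≈ 0.8271 or x ≈ -3.6271

x = (-7 + 2*sqrt(31)) / 5 or x = (-7 - 2*sqrt(31)) / 5


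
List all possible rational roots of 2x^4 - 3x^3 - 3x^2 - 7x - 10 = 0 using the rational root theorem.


Rational root theorem: possible roots are ±p/q where:
  p divides the constant term (-10): p ∈ {1, 2, 5, 10}
  q divides the leading coefficient (2): q ∈ {1, 2}

All possible rational roots: -10, -5, -5/2, -2, -1, -1/2, 1/2, 1, 2, 5/2, 5, 10

-10, -5, -5/2, -2, -1, -1/2, 1/2, 1, 2, 5/2, 5, 10


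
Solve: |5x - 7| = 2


An absolute value equation |expr| = 2 gives two cases:
Case 1: 5x - 7 = 2
  5x = 9, so x = 9/5
Case 2: 5x - 7 = -2
  5x = 5, so x = 1

x = 1, x = 9/5


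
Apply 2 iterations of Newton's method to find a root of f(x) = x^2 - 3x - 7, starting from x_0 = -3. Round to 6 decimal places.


Newton's method: x_(n+1) = x_n - f(x_n)/f'(x_n)
f(x) = x^2 - 3x - 7
f'(x) = 2x - 3

Iteration 1:
  f(-3.000000) = 11.000000
  f'(-3.000000) = -9.000000
  x_1 = -3.000000 - (11.000000)/(-9.000000) = -1.777778

Iteration 2:
  f(-1.777778) = 1.493827
  f'(-1.777778) = -6.555556
  x_2 = -1.777778 - (1.493827)/(-6.555556) = -1.549906

x_2 = -1.549906


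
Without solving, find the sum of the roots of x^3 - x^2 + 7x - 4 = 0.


By Vieta's formulas for x^3 + bx^2 + cx + d = 0:
  r1 + r2 + r3 = -b/a = 1
  r1*r2 + r1*r3 + r2*r3 = c/a = 7
  r1*r2*r3 = -d/a = 4


Sum = 1


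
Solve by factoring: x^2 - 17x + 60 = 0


We need two numbers that multiply to 60 and add to -17.
Those numbers are -12 and -5 (since (-12) * (-5) = 60 and (-12) + (-5) = -17).
So x^2 - 17x + 60 = (x - 12)(x - 5) = 0
Setting each factor to zero: x = 12 or x = 5

x = 5, x = 12


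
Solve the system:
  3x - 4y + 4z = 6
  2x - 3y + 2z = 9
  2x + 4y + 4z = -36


Using Cramer's rule. Expand each determinant along the first row.
D  = 3*[(-3)*4 - 2*4] - (-4)*[2*4 - 2*2] + 4*[2*4 - (-3)*2]
  = 3*(-20) - (-4)*(4) + 4*(14) = 12
Dx = 6*[(-3)*4 - 2*4] - (-4)*[9*4 - 2*(-36)] + 4*[9*4 - (-3)*(-36)]
  = 6*(-20) - (-4)*(108) + 4*(-72) = 24
Dy = 3*[9*4 - 2*(-36)] - 6*[2*4 - 2*2] + 4*[2*(-36) - 9*2]
  = 3*(108) - 6*(4) + 4*(-90) = -60
Dz = 3*[(-3)*(-36) - 9*4] - (-4)*[2*(-36) - 9*2] + 6*[2*4 - (-3)*2]
  = 3*(72) - (-4)*(-90) + 6*(14) = -60
x = Dx/D = 24/12 = 2, y = Dy/D = -60/12 = -5, z = Dz/D = -60/12 = -5
Check eq1: (3)(2) + (-4)(-5) + (4)(-5) = 6 = 6 ✓
Check eq2: (2)(2) + (-3)(-5) + (2)(-5) = 9 = 9 ✓
Check eq3: (2)(2) + (4)(-5) + (4)(-5) = -36 = -36 ✓

x = 2, y = -5, z = -5


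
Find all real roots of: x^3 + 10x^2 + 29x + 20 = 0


Let p(x) = x^3 + 10x^2 + 29x + 20. By the rational root theorem (leading coefficient 1), any rational root is an integer divisor of 20: try ±1, ±2, ... in turn.
Test x = 1: value = 60 ≠ 0.
Test x = -1: value = 0 ✓, so (x + 1) is a factor.
Synthetic division by (x + 1): bring down 1; 1(-1) + 10 = 9; 9(-1) + 29 = 20; 20(-1) + 20 = 0 → quotient x^2 + 9x + 20, remainder 0.
Solve the quadratic x^2 + 9x + 20 = 0: discriminant = 9^2 - 4(1)(20) = 81 - 80 = 1.
sqrt(1) = 1, so x = (-9 ± 1)/2: x = -4 or x = -5.

x = -5, x = -4, x = -1


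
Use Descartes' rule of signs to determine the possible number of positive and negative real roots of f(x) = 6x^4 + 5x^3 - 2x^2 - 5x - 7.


Descartes' rule of signs:

For positive roots, count sign changes in f(x) = 6x^4 + 5x^3 - 2x^2 - 5x - 7:
Signs of coefficients: +, +, -, -, -
Number of sign changes: 1
Possible positive real roots: 1

For negative roots, examine f(-x) = 6x^4 - 5x^3 - 2x^2 + 5x - 7:
Signs of coefficients: +, -, -, +, -
Number of sign changes: 3
Possible negative real roots: 3, 1

Positive roots: 1; Negative roots: 3 or 1


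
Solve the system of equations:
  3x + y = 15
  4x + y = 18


Using Cramer's rule:
Determinant D = (3)(1) - (4)(1) = 3 - 4 = -1
Dx = (15)(1) - (18)(1) = 15 - 18 = -3
Dy = (3)(18) - (4)(15) = 54 - 60 = -6
x = Dx/D = -3/-1 = 3
y = Dy/D = -6/-1 = 6

x = 3, y = 6


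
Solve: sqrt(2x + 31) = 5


Square both sides: 2x + 31 = 5^2 = 25
2x = 25 - 31 = -6
x = -3
Check: sqrt(2*(-3) + 31) = sqrt(25) = 5 ✓

x = -3


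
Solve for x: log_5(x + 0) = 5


Convert to exponential form: x + 0 = 5^5 = 3125
x = 3125 - 0 = 3125
Check: log_5(3125 + 0) = log_5(3125) = log_5(3125) = 5 ✓

x = 3125


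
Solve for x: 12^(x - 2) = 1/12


Express both sides with the same base.
1/12 = 12^(-1)
Since the bases match, equate exponents: x - 2 = -1
So x = -1 - (-2) = 1

x = 1


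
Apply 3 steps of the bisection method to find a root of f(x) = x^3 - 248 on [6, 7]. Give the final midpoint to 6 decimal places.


f(x) = x^3 - 248
f(6) = -32 < 0
f(7) = 95 > 0

Step 1: midpoint = (6.000000 + 7.000000)/2 = 6.500000
  f(6.500000) = 26.625000
  f(mid) > 0, so root is in [6.000000, 6.500000]

Step 2: midpoint = (6.000000 + 6.500000)/2 = 6.250000
  f(6.250000) = -3.859375
  f(mid) < 0, so root is in [6.250000, 6.500000]

Step 3: midpoint = (6.250000 + 6.500000)/2 = 6.375000
  f(6.375000) = 11.083984
  f(mid) > 0, so root is in [6.250000, 6.375000]

midpoint = 6.375000


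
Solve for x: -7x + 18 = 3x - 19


Starting with: -7x + 18 = 3x - 19
Move all x terms to left: (-7 - 3)x = -19 - 18
Simplify: -10x = -37
Divide both sides by -10: x = 37/10

x = 37/10


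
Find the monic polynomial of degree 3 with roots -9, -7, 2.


A monic polynomial with roots -9, -7, 2 is:
p(x) = (x + 9)(x + 7)(x - 2)
After multiplying by (x + 9): x + 9
After multiplying by (x + 7): x^2 + 16x + 63
After multiplying by (x - 2): x^3 + 14x^2 + 31x - 126

x^3 + 14x^2 + 31x - 126


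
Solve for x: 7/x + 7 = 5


Subtract 7 from both sides: 7/x = -2
Multiply both sides by x: 7 = -2 * x
Divide by -2: x = -7/2

x = -7/2


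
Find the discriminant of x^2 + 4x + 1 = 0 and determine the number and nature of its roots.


For ax^2 + bx + c = 0, discriminant D = b^2 - 4ac
Here a = 1, b = 4, c = 1
D = (4)^2 - 4(1)(1) = 16 - 4 = 12

D = 12 > 0 but not a perfect square
The equation has 2 distinct real irrational roots.

Discriminant = 12, 2 distinct real irrational roots


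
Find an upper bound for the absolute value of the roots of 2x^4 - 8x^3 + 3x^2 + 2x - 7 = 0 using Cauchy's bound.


Cauchy's bound: all roots r satisfy |r| <= 1 + max(|a_i/a_n|) for i = 0,...,n-1
where a_n is the leading coefficient.

Coefficients: [2, -8, 3, 2, -7]
Leading coefficient a_n = 2
Ratios |a_i/a_n|: 4, 3/2, 1, 7/2
Maximum ratio: 4
Cauchy's bound: |r| <= 1 + 4 = 5

Upper bound = 5


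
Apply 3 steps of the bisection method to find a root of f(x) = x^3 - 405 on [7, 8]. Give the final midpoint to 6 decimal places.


f(x) = x^3 - 405
f(7) = -62 < 0
f(8) = 107 > 0

Step 1: midpoint = (7.000000 + 8.000000)/2 = 7.500000
  f(7.500000) = 16.875000
  f(mid) > 0, so root is in [7.000000, 7.500000]

Step 2: midpoint = (7.000000 + 7.500000)/2 = 7.250000
  f(7.250000) = -23.921875
  f(mid) < 0, so root is in [7.250000, 7.500000]

Step 3: midpoint = (7.250000 + 7.500000)/2 = 7.375000
  f(7.375000) = -3.869141
  f(mid) < 0, so root is in [7.375000, 7.500000]

midpoint = 7.375000


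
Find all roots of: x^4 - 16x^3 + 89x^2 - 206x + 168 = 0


Let p(x) = x^4 - 16x^3 + 89x^2 - 206x + 168. By the rational root theorem (leading coefficient 1), any rational root is an integer divisor of 168: try ±1, ±2, ... in turn.
Test x = 1: value = 36 ≠ 0.
Test x = -1: value = 480 ≠ 0.
Test x = 2: value = 0 ✓, so (x - 2) is a factor.
Synthetic division by (x - 2): bring down 1; 1(2) - 16 = -14; (-14)(2) + 89 = 61; 61(2) - 206 = -84; (-84)(2) + 168 = 0 → quotient x^3 - 14x^2 + 61x - 84, remainder 0.
Continue with the quotient x^3 - 14x^2 + 61x - 84 (candidates must divide 84; re-test x = 2 first in case it repeats).
Test x = 2: value = -10 ≠ 0.
Test x = -2: value = -270 ≠ 0.
Test x = 3: value = 0 ✓, so (x - 3) is a factor.
Synthetic division by (x - 3): bring down 1; 1(3) - 14 = -11; (-11)(3) + 61 = 28; 28(3) - 84 = 0 → quotient x^2 - 11x + 28, remainder 0.
Solve the quadratic x^2 - 11x + 28 = 0: discriminant = (-11)^2 - 4(1)(28) = 121 - 112 = 9.
sqrt(9) = 3, so x = (11 ± 3)/2: x = 7 or x = 4.
Collecting all roots found:

x = 2, x = 3, x = 4, x = 7


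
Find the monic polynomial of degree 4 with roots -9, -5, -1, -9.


A monic polynomial with roots -9, -5, -1, -9 is:
p(x) = (x + 9)(x + 5)(x + 1)(x + 9)
After multiplying by (x + 9): x + 9
After multiplying by (x + 5): x^2 + 14x + 45
After multiplying by (x + 1): x^3 + 15x^2 + 59x + 45
After multiplying by (x + 9): x^4 + 24x^3 + 194x^2 + 576x + 405

x^4 + 24x^3 + 194x^2 + 576x + 405


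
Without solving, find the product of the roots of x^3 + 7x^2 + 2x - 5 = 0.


By Vieta's formulas for x^3 + bx^2 + cx + d = 0:
  r1 + r2 + r3 = -b/a = -7
  r1*r2 + r1*r3 + r2*r3 = c/a = 2
  r1*r2*r3 = -d/a = 5


Product = 5


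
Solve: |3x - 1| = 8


An absolute value equation |expr| = 8 gives two cases:
Case 1: 3x - 1 = 8
  3x = 9, so x = 3
Case 2: 3x - 1 = -8
  3x = -7, so x = -7/3

x = -7/3, x = 3


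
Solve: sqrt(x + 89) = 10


Square both sides: x + 89 = 10^2 = 100
x = 100 - 89 = 11
x = 11
Check: sqrt(1*11 + 89) = sqrt(100) = 10 ✓

x = 11


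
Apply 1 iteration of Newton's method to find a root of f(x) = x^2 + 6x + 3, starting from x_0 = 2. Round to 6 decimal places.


Newton's method: x_(n+1) = x_n - f(x_n)/f'(x_n)
f(x) = x^2 + 6x + 3
f'(x) = 2x + 6

Iteration 1:
  f(2.000000) = 19.000000
  f'(2.000000) = 10.000000
  x_1 = 2.000000 - (19.000000)/(10.000000) = 0.100000

x_1 = 0.100000


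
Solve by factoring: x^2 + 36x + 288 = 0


We need two numbers that multiply to 288 and add to 36.
Those numbers are 24 and 12 (since 24 * 12 = 288 and 24 + 12 = 36).
So x^2 + 36x + 288 = (x + 24)(x + 12) = 0
Setting each factor to zero: x = -24 or x = -12

x = -24, x = -12


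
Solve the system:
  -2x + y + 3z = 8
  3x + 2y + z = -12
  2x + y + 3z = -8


Using Cramer's rule. Expand each determinant along the first row.
D  = (-2)*[2*3 - 1*1] - 1*[3*3 - 1*2] + 3*[3*1 - 2*2]
  = (-2)*(5) - 1*(7) + 3*(-1) = -20
Dx = 8*[2*3 - 1*1] - 1*[(-12)*3 - 1*(-8)] + 3*[(-12)*1 - 2*(-8)]
  = 8*(5) - 1*(-28) + 3*(4) = 80
Dy = (-2)*[(-12)*3 - 1*(-8)] - 8*[3*3 - 1*2] + 3*[3*(-8) - (-12)*2]
  = (-2)*(-28) - 8*(7) + 3*(0) = 0
Dz = (-2)*[2*(-8) - (-12)*1] - 1*[3*(-8) - (-12)*2] + 8*[3*1 - 2*2]
  = (-2)*(-4) - 1*(0) + 8*(-1) = 0
x = Dx/D = 80/-20 = -4, y = Dy/D = 0/-20 = 0, z = Dz/D = 0/-20 = 0
Check eq1: (-2)(-4) + (1)(0) + (3)(0) = 8 = 8 ✓
Check eq2: (3)(-4) + (2)(0) + (1)(0) = -12 = -12 ✓
Check eq3: (2)(-4) + (1)(0) + (3)(0) = -8 = -8 ✓

x = -4, y = 0, z = 0


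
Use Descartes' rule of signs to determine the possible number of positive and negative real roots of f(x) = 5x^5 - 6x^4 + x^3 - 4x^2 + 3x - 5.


Descartes' rule of signs:

For positive roots, count sign changes in f(x) = 5x^5 - 6x^4 + x^3 - 4x^2 + 3x - 5:
Signs of coefficients: +, -, +, -, +, -
Number of sign changes: 5
Possible positive real roots: 5, 3, 1

For negative roots, examine f(-x) = -5x^5 - 6x^4 - x^3 - 4x^2 - 3x - 5:
Signs of coefficients: -, -, -, -, -, -
Number of sign changes: 0
Possible negative real roots: 0

Positive roots: 5 or 3 or 1; Negative roots: 0


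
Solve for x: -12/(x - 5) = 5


Multiply both sides by (x - 5): -12 = 5(x - 5)
Distribute: -12 = 5x - 25
5x = -12 + 25 = 13
x = 13/5

x = 13/5


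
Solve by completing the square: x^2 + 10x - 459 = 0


Start: x^2 + 10x - 459 = 0
Move constant: x^2 + 10x = 459
Half of 10 is 5, squared is 25
Add 25 to both sides: x^2 + 10x + 25 = 484
(x + 5)^2 = 484
x + 5 = ±22
x = -5 + 22 = 17 or x = -5 - 22 = -27

x = -27, x = 17


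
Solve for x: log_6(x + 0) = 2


Convert to exponential form: x + 0 = 6^2 = 36
x = 36 - 0 = 36
Check: log_6(36 + 0) = log_6(36) = log_6(36) = 2 ✓

x = 36


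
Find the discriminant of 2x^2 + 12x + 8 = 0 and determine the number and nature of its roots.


For ax^2 + bx + c = 0, discriminant D = b^2 - 4ac
Here a = 2, b = 12, c = 8
D = (12)^2 - 4(2)(8) = 144 - 64 = 80

D = 80 > 0 but not a perfect square
The equation has 2 distinct real irrational roots.

Discriminant = 80, 2 distinct real irrational roots


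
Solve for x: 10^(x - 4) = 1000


Express both sides with the same base.
1000 = 10^3
Since the bases match, equate exponents: x - 4 = 3
So x = 3 - (-4) = 7

x = 7


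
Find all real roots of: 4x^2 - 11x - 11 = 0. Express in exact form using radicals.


Using the quadratic formula: x = (-b ± sqrt(b^2 - 4ac)) / (2a)
Here a = 4, b = -11, c = -11
Discriminant = b^2 - 4ac = (-11)^2 - 4(4)(-11) = 121 + 176 = 297
Since discriminant = 297 > 0, there are two real roots.
x = (11 ± 3*sqrt(33)) / 8
Numerically: x ≈ 3.5292 or x ≈ -0.7792

x = (11 + 3*sqrt(33)) / 8 or x = (11 - 3*sqrt(33)) / 8


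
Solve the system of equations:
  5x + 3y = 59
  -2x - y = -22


Using Cramer's rule:
Determinant D = (5)(-1) - (-2)(3) = -5 + 6 = 1
Dx = (59)(-1) - (-22)(3) = -59 + 66 = 7
Dy = (5)(-22) - (-2)(59) = -110 + 118 = 8
x = Dx/D = 7/1 = 7
y = Dy/D = 8/1 = 8

x = 7, y = 8


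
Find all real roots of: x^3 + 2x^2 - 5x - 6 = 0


Let p(x) = x^3 + 2x^2 - 5x - 6. By the rational root theorem (leading coefficient 1), any rational root is an integer divisor of 6: try ±1, ±2, ... in turn.
Test x = 1: value = -8 ≠ 0.
Test x = -1: value = 0 ✓, so (x + 1) is a factor.
Synthetic division by (x + 1): bring down 1; 1(-1) + 2 = 1; 1(-1) - 5 = -6; (-6)(-1) - 6 = 0 → quotient x^2 + x - 6, remainder 0.
Solve the quadratic x^2 + x - 6 = 0: discriminant = 1^2 - 4(1)(-6) = 1 + 24 = 25.
sqrt(25) = 5, so x = (-1 ± 5)/2: x = 2 or x = -3.

x = -3, x = -1, x = 2


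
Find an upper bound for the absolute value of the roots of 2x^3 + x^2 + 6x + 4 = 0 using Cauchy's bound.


Cauchy's bound: all roots r satisfy |r| <= 1 + max(|a_i/a_n|) for i = 0,...,n-1
where a_n is the leading coefficient.

Coefficients: [2, 1, 6, 4]
Leading coefficient a_n = 2
Ratios |a_i/a_n|: 1/2, 3, 2
Maximum ratio: 3
Cauchy's bound: |r| <= 1 + 3 = 4

Upper bound = 4


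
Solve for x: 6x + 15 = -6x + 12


Starting with: 6x + 15 = -6x + 12
Move all x terms to left: (6 + 6)x = 12 - 15
Simplify: 12x = -3
Divide both sides by 12: x = -1/4

x = -1/4


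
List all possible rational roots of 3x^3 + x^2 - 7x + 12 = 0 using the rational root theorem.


Rational root theorem: possible roots are ±p/q where:
  p divides the constant term (12): p ∈ {1, 2, 3, 4, 6, 12}
  q divides the leading coefficient (3): q ∈ {1, 3}

All possible rational roots: -12, -6, -4, -3, -2, -4/3, -1, -2/3, -1/3, 1/3, 2/3, 1, 4/3, 2, 3, 4, 6, 12

-12, -6, -4, -3, -2, -4/3, -1, -2/3, -1/3, 1/3, 2/3, 1, 4/3, 2, 3, 4, 6, 12


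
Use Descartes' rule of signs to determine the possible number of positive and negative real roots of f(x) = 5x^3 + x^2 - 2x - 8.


Descartes' rule of signs:

For positive roots, count sign changes in f(x) = 5x^3 + x^2 - 2x - 8:
Signs of coefficients: +, +, -, -
Number of sign changes: 1
Possible positive real roots: 1

For negative roots, examine f(-x) = -5x^3 + x^2 + 2x - 8:
Signs of coefficients: -, +, +, -
Number of sign changes: 2
Possible negative real roots: 2, 0

Positive roots: 1; Negative roots: 2 or 0


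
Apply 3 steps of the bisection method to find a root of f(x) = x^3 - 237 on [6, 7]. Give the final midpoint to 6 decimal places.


f(x) = x^3 - 237
f(6) = -21 < 0
f(7) = 106 > 0

Step 1: midpoint = (6.000000 + 7.000000)/2 = 6.500000
  f(6.500000) = 37.625000
  f(mid) > 0, so root is in [6.000000, 6.500000]

Step 2: midpoint = (6.000000 + 6.500000)/2 = 6.250000
  f(6.250000) = 7.140625
  f(mid) > 0, so root is in [6.000000, 6.250000]

Step 3: midpoint = (6.000000 + 6.250000)/2 = 6.125000
  f(6.125000) = -7.216797
  f(mid) < 0, so root is in [6.125000, 6.250000]

midpoint = 6.125000


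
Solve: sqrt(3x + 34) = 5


Square both sides: 3x + 34 = 5^2 = 25
3x = 25 - 34 = -9
x = -3
Check: sqrt(3*(-3) + 34) = sqrt(25) = 5 ✓

x = -3


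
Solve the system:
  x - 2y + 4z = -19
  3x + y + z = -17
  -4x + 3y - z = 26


Using Cramer's rule. Expand each determinant along the first row.
D  = 1*[1*(-1) - 1*3] - (-2)*[3*(-1) - 1*(-4)] + 4*[3*3 - 1*(-4)]
  = 1*(-4) - (-2)*(1) + 4*(13) = 50
Dx = (-19)*[1*(-1) - 1*3] - (-2)*[(-17)*(-1) - 1*26] + 4*[(-17)*3 - 1*26]
  = (-19)*(-4) - (-2)*(-9) + 4*(-77) = -250
Dy = 1*[(-17)*(-1) - 1*26] - (-19)*[3*(-1) - 1*(-4)] + 4*[3*26 - (-17)*(-4)]
  = 1*(-9) - (-19)*(1) + 4*(10) = 50
Dz = 1*[1*26 - (-17)*3] - (-2)*[3*26 - (-17)*(-4)] + (-19)*[3*3 - 1*(-4)]
  = 1*(77) - (-2)*(10) + (-19)*(13) = -150
x = Dx/D = -250/50 = -5, y = Dy/D = 50/50 = 1, z = Dz/D = -150/50 = -3
Check eq1: (1)(-5) + (-2)(1) + (4)(-3) = -19 = -19 ✓
Check eq2: (3)(-5) + (1)(1) + (1)(-3) = -17 = -17 ✓
Check eq3: (-4)(-5) + (3)(1) + (-1)(-3) = 26 = 26 ✓

x = -5, y = 1, z = -3


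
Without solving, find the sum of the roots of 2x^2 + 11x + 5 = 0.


By Vieta's formulas for ax^2 + bx + c = 0:
  Sum of roots = -b/a
  Product of roots = c/a

Here a = 2, b = 11, c = 5
Sum = -(11)/2 = -11/2
Product = 5/2 = 5/2

Sum = -11/2


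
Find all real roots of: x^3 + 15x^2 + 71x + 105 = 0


Let p(x) = x^3 + 15x^2 + 71x + 105. By the rational root theorem (leading coefficient 1), any rational root is an integer divisor of 105: try ±1, ±2, ... in turn.
Test x = 1: value = 192 ≠ 0.
Test x = -1: value = 48 ≠ 0.
Test x = 3: value = 480 ≠ 0.
Test x = -3: value = 0 ✓, so (x + 3) is a factor.
Synthetic division by (x + 3): bring down 1; 1(-3) + 15 = 12; 12(-3) + 71 = 35; 35(-3) + 105 = 0 → quotient x^2 + 12x + 35, remainder 0.
Solve the quadratic x^2 + 12x + 35 = 0: discriminant = 12^2 - 4(1)(35) = 144 - 140 = 4.
sqrt(4) = 2, so x = (-12 ± 2)/2: x = -5 or x = -7.

x = -7, x = -5, x = -3


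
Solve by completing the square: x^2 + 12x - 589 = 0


Start: x^2 + 12x - 589 = 0
Move constant: x^2 + 12x = 589
Half of 12 is 6, squared is 36
Add 36 to both sides: x^2 + 12x + 36 = 625
(x + 6)^2 = 625
x + 6 = ±25
x = -6 + 25 = 19 or x = -6 - 25 = -31

x = -31, x = 19


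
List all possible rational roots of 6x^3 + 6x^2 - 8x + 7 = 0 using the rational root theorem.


Rational root theorem: possible roots are ±p/q where:
  p divides the constant term (7): p ∈ {1, 7}
  q divides the leading coefficient (6): q ∈ {1, 2, 3, 6}

All possible rational roots: -7, -7/2, -7/3, -7/6, -1, -1/2, -1/3, -1/6, 1/6, 1/3, 1/2, 1, 7/6, 7/3, 7/2, 7

-7, -7/2, -7/3, -7/6, -1, -1/2, -1/3, -1/6, 1/6, 1/3, 1/2, 1, 7/6, 7/3, 7/2, 7


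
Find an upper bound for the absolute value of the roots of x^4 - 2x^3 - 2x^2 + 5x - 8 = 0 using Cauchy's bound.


Cauchy's bound: all roots r satisfy |r| <= 1 + max(|a_i/a_n|) for i = 0,...,n-1
where a_n is the leading coefficient.

Coefficients: [1, -2, -2, 5, -8]
Leading coefficient a_n = 1
Ratios |a_i/a_n|: 2, 2, 5, 8
Maximum ratio: 8
Cauchy's bound: |r| <= 1 + 8 = 9

Upper bound = 9


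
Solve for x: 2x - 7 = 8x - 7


Starting with: 2x - 7 = 8x - 7
Move all x terms to left: (2 - 8)x = -7 + 7
Simplify: -6x = 0
Divide both sides by -6: x = 0

x = 0


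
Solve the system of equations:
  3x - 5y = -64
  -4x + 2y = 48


Using Cramer's rule:
Determinant D = (3)(2) - (-4)(-5) = 6 - 20 = -14
Dx = (-64)(2) - (48)(-5) = -128 + 240 = 112
Dy = (3)(48) - (-4)(-64) = 144 - 256 = -112
x = Dx/D = 112/-14 = -8
y = Dy/D = -112/-14 = 8

x = -8, y = 8


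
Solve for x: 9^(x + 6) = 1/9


Express both sides with the same base.
1/9 = 9^(-1)
Since the bases match, equate exponents: x + 6 = -1
So x = -1 - (6) = -7

x = -7


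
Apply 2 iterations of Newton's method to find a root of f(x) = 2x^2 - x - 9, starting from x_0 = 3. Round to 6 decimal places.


Newton's method: x_(n+1) = x_n - f(x_n)/f'(x_n)
f(x) = 2x^2 - x - 9
f'(x) = 4x - 1

Iteration 1:
  f(3.000000) = 6.000000
  f'(3.000000) = 11.000000
  x_1 = 3.000000 - (6.000000)/(11.000000) = 2.454545

Iteration 2:
  f(2.454545) = 0.595041
  f'(2.454545) = 8.818182
  x_2 = 2.454545 - (0.595041)/(8.818182) = 2.387067

x_2 = 2.387067


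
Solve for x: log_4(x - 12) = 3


Convert to exponential form: x - 12 = 4^3 = 64
x = 64 + 12 = 76
Check: log_4(76 - 12) = log_4(64) = log_4(64) = 3 ✓

x = 76


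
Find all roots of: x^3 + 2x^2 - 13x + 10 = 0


Let p(x) = x^3 + 2x^2 - 13x + 10. By the rational root theorem (leading coefficient 1), any rational root is an integer divisor of 10: try ±1, ±2, ... in turn.
Test x = 1: value = 0 ✓, so (x - 1) is a factor.
Synthetic division by (x - 1): bring down 1; 1(1) + 2 = 3; 3(1) - 13 = -10; (-10)(1) + 10 = 0 → quotient x^2 + 3x - 10, remainder 0.
Solve the quadratic x^2 + 3x - 10 = 0: discriminant = 3^2 - 4(1)(-10) = 9 + 40 = 49.
sqrt(49) = 7, so x = (-3 ± 7)/2: x = 2 or x = -5.
Collecting all roots found:

x = -5, x = 1, x = 2


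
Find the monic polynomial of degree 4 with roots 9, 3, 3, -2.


A monic polynomial with roots 9, 3, 3, -2 is:
p(x) = (x - 9)(x - 3)(x - 3)(x + 2)
After multiplying by (x - 9): x - 9
After multiplying by (x - 3): x^2 - 12x + 27
After multiplying by (x - 3): x^3 - 15x^2 + 63x - 81
After multiplying by (x + 2): x^4 - 13x^3 + 33x^2 + 45x - 162

x^4 - 13x^3 + 33x^2 + 45x - 162


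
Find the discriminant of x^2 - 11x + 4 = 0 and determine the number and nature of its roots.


For ax^2 + bx + c = 0, discriminant D = b^2 - 4ac
Here a = 1, b = -11, c = 4
D = (-11)^2 - 4(1)(4) = 121 - 16 = 105

D = 105 > 0 but not a perfect square
The equation has 2 distinct real irrational roots.

Discriminant = 105, 2 distinct real irrational roots


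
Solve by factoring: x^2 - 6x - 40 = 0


We need two numbers that multiply to -40 and add to -6.
Those numbers are 4 and -10 (since 4 * (-10) = -40 and 4 + (-10) = -6).
So x^2 - 6x - 40 = (x + 4)(x - 10) = 0
Setting each factor to zero: x = -4 or x = 10

x = -4, x = 10


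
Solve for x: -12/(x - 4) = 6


Multiply both sides by (x - 4): -12 = 6(x - 4)
Distribute: -12 = 6x - 24
6x = -12 + 24 = 12
x = 2

x = 2


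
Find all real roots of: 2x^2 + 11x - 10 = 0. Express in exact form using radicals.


Using the quadratic formula: x = (-b ± sqrt(b^2 - 4ac)) / (2a)
Here a = 2, b = 11, c = -10
Discriminant = b^2 - 4ac = 11^2 - 4(2)(-10) = 121 + 80 = 201
Since discriminant = 201 > 0, there are two real roots.
x = (-11 ± sqrt(201)) / 4
Numerically: x ≈ 0.7944 or x ≈ -6.2944

x = (-11 + sqrt(201)) / 4 or x = (-11 - sqrt(201)) / 4


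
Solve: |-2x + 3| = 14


An absolute value equation |expr| = 14 gives two cases:
Case 1: -2x + 3 = 14
  -2x = 11, so x = -11/2
Case 2: -2x + 3 = -14
  -2x = -17, so x = 17/2

x = -11/2, x = 17/2


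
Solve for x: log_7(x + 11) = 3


Convert to exponential form: x + 11 = 7^3 = 343
x = 343 - 11 = 332
Check: log_7(332 + 11) = log_7(343) = log_7(343) = 3 ✓

x = 332


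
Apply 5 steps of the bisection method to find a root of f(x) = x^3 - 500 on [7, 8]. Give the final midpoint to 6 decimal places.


f(x) = x^3 - 500
f(7) = -157 < 0
f(8) = 12 > 0

Step 1: midpoint = (7.000000 + 8.000000)/2 = 7.500000
  f(7.500000) = -78.125000
  f(mid) < 0, so root is in [7.500000, 8.000000]

Step 2: midpoint = (7.500000 + 8.000000)/2 = 7.750000
  f(7.750000) = -34.515625
  f(mid) < 0, so root is in [7.750000, 8.000000]

Step 3: midpoint = (7.750000 + 8.000000)/2 = 7.875000
  f(7.875000) = -11.626953
  f(mid) < 0, so root is in [7.875000, 8.000000]

Step 4: midpoint = (7.875000 + 8.000000)/2 = 7.937500
  f(7.937500) = 0.093506
  f(mid) > 0, so root is in [7.875000, 7.937500]

Step 5: midpoint = (7.875000 + 7.937500)/2 = 7.906250
  f(7.906250) = -5.789886
  f(mid) < 0, so root is in [7.906250, 7.937500]

midpoint = 7.906250


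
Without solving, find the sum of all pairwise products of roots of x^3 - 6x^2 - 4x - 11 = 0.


By Vieta's formulas for x^3 + bx^2 + cx + d = 0:
  r1 + r2 + r3 = -b/a = 6
  r1*r2 + r1*r3 + r2*r3 = c/a = -4
  r1*r2*r3 = -d/a = 11


Sum of pairwise products = -4


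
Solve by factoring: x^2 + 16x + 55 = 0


We need two numbers that multiply to 55 and add to 16.
Those numbers are 5 and 11 (since 5 * 11 = 55 and 5 + 11 = 16).
So x^2 + 16x + 55 = (x + 5)(x + 11) = 0
Setting each factor to zero: x = -5 or x = -11

x = -11, x = -5


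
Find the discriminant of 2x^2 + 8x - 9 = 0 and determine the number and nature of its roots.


For ax^2 + bx + c = 0, discriminant D = b^2 - 4ac
Here a = 2, b = 8, c = -9
D = (8)^2 - 4(2)(-9) = 64 + 72 = 136

D = 136 > 0 but not a perfect square
The equation has 2 distinct real irrational roots.

Discriminant = 136, 2 distinct real irrational roots


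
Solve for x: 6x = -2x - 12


Starting with: 6x = -2x - 12
Move all x terms to left: (6 + 2)x = -12 - 0
Simplify: 8x = -12
Divide both sides by 8: x = -3/2

x = -3/2


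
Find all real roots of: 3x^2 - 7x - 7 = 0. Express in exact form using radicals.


Using the quadratic formula: x = (-b ± sqrt(b^2 - 4ac)) / (2a)
Here a = 3, b = -7, c = -7
Discriminant = b^2 - 4ac = (-7)^2 - 4(3)(-7) = 49 + 84 = 133
Since discriminant = 133 > 0, there are two real roots.
x = (7 ± sqrt(133)) / 6
Numerically: x ≈ 3.0888 or x ≈ -0.7554

x = (7 + sqrt(133)) / 6 or x = (7 - sqrt(133)) / 6


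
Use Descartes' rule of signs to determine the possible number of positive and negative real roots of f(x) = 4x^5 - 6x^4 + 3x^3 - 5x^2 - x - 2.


Descartes' rule of signs:

For positive roots, count sign changes in f(x) = 4x^5 - 6x^4 + 3x^3 - 5x^2 - x - 2:
Signs of coefficients: +, -, +, -, -, -
Number of sign changes: 3
Possible positive real roots: 3, 1

For negative roots, examine f(-x) = -4x^5 - 6x^4 - 3x^3 - 5x^2 + x - 2:
Signs of coefficients: -, -, -, -, +, -
Number of sign changes: 2
Possible negative real roots: 2, 0

Positive roots: 3 or 1; Negative roots: 2 or 0
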